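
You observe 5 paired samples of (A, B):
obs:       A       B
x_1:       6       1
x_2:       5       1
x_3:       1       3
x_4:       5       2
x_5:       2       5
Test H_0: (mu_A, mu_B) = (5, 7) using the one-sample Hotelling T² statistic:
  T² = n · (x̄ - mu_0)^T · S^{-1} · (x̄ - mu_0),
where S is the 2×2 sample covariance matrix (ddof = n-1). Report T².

Step 1 — sample mean vector:
  mean(A) = (6 + 5 + 1 + 5 + 2) / 5 = 19/5 = 3.8
  mean(B) = (1 + 1 + 3 + 2 + 5) / 5 = 12/5 = 2.4
  x̄ = (3.8, 2.4),  deviation x̄ - mu_0 = (3.8, 2.4) - (5, 7) = (-1.2, -4.6).

Step 2 — sample covariance matrix, S[i,j] = (1/(n-1)) · Σ_k (x_{k,i} - mean_i) · (x_{k,j} - mean_j), divisor n-1 = 4:
  S[A,A] = ((2.2)·(2.2) + (1.2)·(1.2) + (-2.8)·(-2.8) + (1.2)·(1.2) + (-1.8)·(-1.8)) / 4 = 18.8/4 = 4.7
  S[A,B] = ((2.2)·(-1.4) + (1.2)·(-1.4) + (-2.8)·(0.6) + (1.2)·(-0.4) + (-1.8)·(2.6)) / 4 = -11.6/4 = -2.9
  S[B,B] = ((-1.4)·(-1.4) + (-1.4)·(-1.4) + (0.6)·(0.6) + (-0.4)·(-0.4) + (2.6)·(2.6)) / 4 = 11.2/4 = 2.8
  S = [[4.7, -2.9],
 [-2.9, 2.8]].

Step 3 — invert S. det(S) = 4.7·2.8 - (-2.9)² = 4.75.
  S^{-1} = (1/det) · [[d, -b], [-b, a]] = [[0.5895, 0.6105],
 [0.6105, 0.9895]].

Step 4 — quadratic form (x̄ - mu_0)^T · S^{-1} · (x̄ - mu_0):
  S^{-1} · (x̄ - mu_0) = (-3.5158, -5.2842),
  (x̄ - mu_0)^T · [...] = (-1.2)·(-3.5158) + (-4.6)·(-5.2842) = 28.5263.

Step 5 — scale by n: T² = 5 · 28.5263 = 142.6316.

T² ≈ 142.6316


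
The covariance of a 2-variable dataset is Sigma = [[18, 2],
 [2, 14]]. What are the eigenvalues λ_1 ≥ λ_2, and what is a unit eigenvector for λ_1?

Step 1 — characteristic polynomial of 2×2 Sigma:
  det(Sigma - λI) = λ² - trace · λ + det = 0.
  trace = 18 + 14 = 32, det = 18·14 - (2)² = 248.
Step 2 — discriminant:
  Δ = trace² - 4·det = 1024 - 992 = 32.
Step 3 — eigenvalues:
  λ = (trace ± √Δ)/2 = (32 ± 5.6569)/2,
  λ_1 = 18.8284,  λ_2 = 13.1716.

Step 4 — unit eigenvector for λ_1: solve (Sigma - λ_1 I)v = 0. First row:
  (18 - 18.8284)·v_x + (2)·v_y = 0, i.e. (-0.8284)·v_x + (2)·v_y = 0,
  so v ∝ (b, λ_1 - a) = (2, 0.8284) = u.
  ||u|| = √((2)² + (0.8284)²) = √(4.6863) ≈ 2.1648,
  v_1 = u/||u|| ≈ (0.9239, 0.3827) (||v_1|| = 1).

λ_1 = 18.8284,  λ_2 = 13.1716;  v_1 ≈ (0.9239, 0.3827)


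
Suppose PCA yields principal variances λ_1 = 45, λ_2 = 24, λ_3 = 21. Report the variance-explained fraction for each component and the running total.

Step 1 — total variance = trace(Sigma) = Σ λ_i = 45 + 24 + 21 = 90.

Step 2 — fraction explained by component i = λ_i / Σ λ:
  PC1: 45/90 = 0.5
  PC2: 24/90 = 0.2667
  PC3: 21/90 = 0.2333

Step 3 — cumulative fraction after k components = (λ_1 + ... + λ_k) / Σ λ:
  k = 1: 45/90 = 0.5
  k = 2: (45 + 24)/90 = 69/90 = 0.7667
  k = 3: (45 + 24 + 21)/90 = 90/90 = 1

Summary (fraction, with percent):

explained: PC1 0.5 (50%), PC2 0.2667 (26.67%), PC3 0.2333 (23.33%);  cumulative: 0.5, 0.7667, 1


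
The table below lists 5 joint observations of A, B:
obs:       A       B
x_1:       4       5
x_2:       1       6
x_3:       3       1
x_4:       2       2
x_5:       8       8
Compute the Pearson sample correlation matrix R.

Step 1 — column means:
  mean(A) = (4 + 1 + 3 + 2 + 8) / 5 = 18/5 = 3.6
  mean(B) = (5 + 6 + 1 + 2 + 8) / 5 = 22/5 = 4.4

Step 2 — sample variances and covariances s[i,j] = (1/(n-1)) · Σ_k (x_{k,i} - mean_i) · (x_{k,j} - mean_j), with n-1 = 4:
  s[A,A] = ((0.4)·(0.4) + (-2.6)·(-2.6) + (-0.6)·(-0.6) + (-1.6)·(-1.6) + (4.4)·(4.4)) / 4 = 29.2/4 = 7.3
  s[A,B] = ((0.4)·(0.6) + (-2.6)·(1.6) + (-0.6)·(-3.4) + (-1.6)·(-2.4) + (4.4)·(3.6)) / 4 = 17.8/4 = 4.45
  s[B,B] = ((0.6)·(0.6) + (1.6)·(1.6) + (-3.4)·(-3.4) + (-2.4)·(-2.4) + (3.6)·(3.6)) / 4 = 33.2/4 = 8.3
  Sample standard deviations s_i = √(s[i,i]):
  s(A) = √(7.3) = 2.7019
  s(B) = √(8.3) = 2.881

Step 3 — r_{ij} = s_{ij} / (s_i · s_j):
  r[A,A] = 1 (diagonal).
  r[A,B] = 4.45 / (2.7019 · 2.881) = 4.45 / 7.784 = 0.5717
  r[B,B] = 1 (diagonal).

R is symmetric with unit diagonal. Assembling:

R = [[1, 0.5717],
 [0.5717, 1]]


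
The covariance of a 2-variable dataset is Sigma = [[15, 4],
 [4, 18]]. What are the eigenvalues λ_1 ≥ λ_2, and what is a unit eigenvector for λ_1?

Step 1 — characteristic polynomial of 2×2 Sigma:
  det(Sigma - λI) = λ² - trace · λ + det = 0.
  trace = 15 + 18 = 33, det = 15·18 - (4)² = 254.
Step 2 — discriminant:
  Δ = trace² - 4·det = 1089 - 1016 = 73.
Step 3 — eigenvalues:
  λ = (trace ± √Δ)/2 = (33 ± 8.544)/2,
  λ_1 = 20.772,  λ_2 = 12.228.

Step 4 — unit eigenvector for λ_1: solve (Sigma - λ_1 I)v = 0. First row:
  (15 - 20.772)·v_x + (4)·v_y = 0, i.e. (-5.772)·v_x + (4)·v_y = 0,
  so v ∝ (b, λ_1 - a) = (4, 5.772) = u.
  ||u|| = √((4)² + (5.772)²) = √(49.316) ≈ 7.0225,
  v_1 = u/||u|| ≈ (0.5696, 0.8219) (||v_1|| = 1).

λ_1 = 20.772,  λ_2 = 12.228;  v_1 ≈ (0.5696, 0.8219)


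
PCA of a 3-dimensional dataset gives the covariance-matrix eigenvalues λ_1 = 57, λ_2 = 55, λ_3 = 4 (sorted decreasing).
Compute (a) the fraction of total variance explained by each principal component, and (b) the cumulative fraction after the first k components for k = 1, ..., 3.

Step 1 — total variance = trace(Sigma) = Σ λ_i = 57 + 55 + 4 = 116.

Step 2 — fraction explained by component i = λ_i / Σ λ:
  PC1: 57/116 = 0.4914
  PC2: 55/116 = 0.4741
  PC3: 4/116 = 0.0345

Step 3 — cumulative fraction after k components = (λ_1 + ... + λ_k) / Σ λ:
  k = 1: 57/116 = 0.4914
  k = 2: (57 + 55)/116 = 112/116 = 0.9655
  k = 3: (57 + 55 + 4)/116 = 116/116 = 1

Summary (fraction, with percent):

explained: PC1 0.4914 (49.14%), PC2 0.4741 (47.41%), PC3 0.0345 (3.45%);  cumulative: 0.4914, 0.9655, 1


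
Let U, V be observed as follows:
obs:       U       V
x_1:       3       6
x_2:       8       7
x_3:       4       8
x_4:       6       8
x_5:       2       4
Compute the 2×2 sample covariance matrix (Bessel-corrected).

Step 1 — column means:
  mean(U) = (3 + 8 + 4 + 6 + 2) / 5 = 23/5 = 4.6
  mean(V) = (6 + 7 + 8 + 8 + 4) / 5 = 33/5 = 6.6

Step 2 — sample covariance S[i,j] = (1/(n-1)) · Σ_k (x_{k,i} - mean_i) · (x_{k,j} - mean_j), with n-1 = 4.
  S[U,U] = ((-1.6)·(-1.6) + (3.4)·(3.4) + (-0.6)·(-0.6) + (1.4)·(1.4) + (-2.6)·(-2.6)) / 4 = 23.2/4 = 5.8
  S[U,V] = ((-1.6)·(-0.6) + (3.4)·(0.4) + (-0.6)·(1.4) + (1.4)·(1.4) + (-2.6)·(-2.6)) / 4 = 10.2/4 = 2.55
  S[V,V] = ((-0.6)·(-0.6) + (0.4)·(0.4) + (1.4)·(1.4) + (1.4)·(1.4) + (-2.6)·(-2.6)) / 4 = 11.2/4 = 2.8

S is symmetric (S[j,i] = S[i,j]). Assembling:

S = [[5.8, 2.55],
 [2.55, 2.8]]


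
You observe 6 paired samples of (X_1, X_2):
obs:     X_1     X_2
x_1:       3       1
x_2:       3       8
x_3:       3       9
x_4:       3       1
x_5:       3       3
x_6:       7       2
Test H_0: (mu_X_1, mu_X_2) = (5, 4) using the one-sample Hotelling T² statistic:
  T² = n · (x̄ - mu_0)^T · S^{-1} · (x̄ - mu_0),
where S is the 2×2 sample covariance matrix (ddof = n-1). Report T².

Step 1 — sample mean vector:
  mean(X_1) = (3 + 3 + 3 + 3 + 3 + 7) / 6 = 22/6 = 3.6667
  mean(X_2) = (1 + 8 + 9 + 1 + 3 + 2) / 6 = 24/6 = 4
  x̄ = (3.6667, 4),  deviation x̄ - mu_0 = (3.6667, 4) - (5, 4) = (-1.3333, 0).

Step 2 — sample covariance matrix, S[i,j] = (1/(n-1)) · Σ_k (x_{k,i} - mean_i) · (x_{k,j} - mean_j), divisor n-1 = 5:
  S[X_1,X_1] = ((-0.6667)·(-0.6667) + (-0.6667)·(-0.6667) + (-0.6667)·(-0.6667) + (-0.6667)·(-0.6667) + (-0.6667)·(-0.6667) + (3.3333)·(3.3333)) / 5 = 13.3333/5 = 2.6667
  S[X_1,X_2] = ((-0.6667)·(-3) + (-0.6667)·(4) + (-0.6667)·(5) + (-0.6667)·(-3) + (-0.6667)·(-1) + (3.3333)·(-2)) / 5 = -8/5 = -1.6
  S[X_2,X_2] = ((-3)·(-3) + (4)·(4) + (5)·(5) + (-3)·(-3) + (-1)·(-1) + (-2)·(-2)) / 5 = 64/5 = 12.8
  S = [[2.6667, -1.6],
 [-1.6, 12.8]].

Step 3 — invert S. det(S) = 2.6667·12.8 - (-1.6)² = 31.5733.
  S^{-1} = (1/det) · [[d, -b], [-b, a]] = [[0.4054, 0.0507],
 [0.0507, 0.0845]].

Step 4 — quadratic form (x̄ - mu_0)^T · S^{-1} · (x̄ - mu_0):
  S^{-1} · (x̄ - mu_0) = (-0.5405, -0.0676),
  (x̄ - mu_0)^T · [...] = (-1.3333)·(-0.5405) + (0)·(-0.0676) = 0.7207.

Step 5 — scale by n: T² = 6 · 0.7207 = 4.3243.

T² ≈ 4.3243


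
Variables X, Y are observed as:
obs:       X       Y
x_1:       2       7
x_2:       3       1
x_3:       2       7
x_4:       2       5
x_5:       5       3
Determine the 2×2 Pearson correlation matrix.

Step 1 — column means:
  mean(X) = (2 + 3 + 2 + 2 + 5) / 5 = 14/5 = 2.8
  mean(Y) = (7 + 1 + 7 + 5 + 3) / 5 = 23/5 = 4.6

Step 2 — sample variances and covariances s[i,j] = (1/(n-1)) · Σ_k (x_{k,i} - mean_i) · (x_{k,j} - mean_j), with n-1 = 4:
  s[X,X] = ((-0.8)·(-0.8) + (0.2)·(0.2) + (-0.8)·(-0.8) + (-0.8)·(-0.8) + (2.2)·(2.2)) / 4 = 6.8/4 = 1.7
  s[X,Y] = ((-0.8)·(2.4) + (0.2)·(-3.6) + (-0.8)·(2.4) + (-0.8)·(0.4) + (2.2)·(-1.6)) / 4 = -8.4/4 = -2.1
  s[Y,Y] = ((2.4)·(2.4) + (-3.6)·(-3.6) + (2.4)·(2.4) + (0.4)·(0.4) + (-1.6)·(-1.6)) / 4 = 27.2/4 = 6.8
  Sample standard deviations s_i = √(s[i,i]):
  s(X) = √(1.7) = 1.3038
  s(Y) = √(6.8) = 2.6077

Step 3 — r_{ij} = s_{ij} / (s_i · s_j):
  r[X,X] = 1 (diagonal).
  r[X,Y] = -2.1 / (1.3038 · 2.6077) = -2.1 / 3.4 = -0.6176
  r[Y,Y] = 1 (diagonal).

R is symmetric with unit diagonal. Assembling:

R = [[1, -0.6176],
 [-0.6176, 1]]


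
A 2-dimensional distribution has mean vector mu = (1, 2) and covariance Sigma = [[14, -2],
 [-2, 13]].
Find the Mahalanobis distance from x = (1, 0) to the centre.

Step 1 — centre the observation: (x - mu) = (0, -2).

Step 2 — invert Sigma. det(Sigma) = 14·13 - (-2)² = 178.
  Sigma^{-1} = (1/det) · [[d, -b], [-b, a]] = [[0.073, 0.0112],
 [0.0112, 0.0787]].

Step 3 — form the quadratic (x - mu)^T · Sigma^{-1} · (x - mu):
  Sigma^{-1} · (x - mu) = (-0.0225, -0.1573).
  (x - mu)^T · [Sigma^{-1} · (x - mu)] = (0)·(-0.0225) + (-2)·(-0.1573) = 0.3146.

Step 4 — take square root: d = √(0.3146) ≈ 0.5609.

d(x, mu) = √(0.3146) ≈ 0.5609


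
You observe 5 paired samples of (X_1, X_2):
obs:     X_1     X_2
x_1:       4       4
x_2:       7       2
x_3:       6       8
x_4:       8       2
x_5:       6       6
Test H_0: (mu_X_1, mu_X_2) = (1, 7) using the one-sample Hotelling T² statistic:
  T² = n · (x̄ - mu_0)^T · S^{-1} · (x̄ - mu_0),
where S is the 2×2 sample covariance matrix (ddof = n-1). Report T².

Step 1 — sample mean vector:
  mean(X_1) = (4 + 7 + 6 + 8 + 6) / 5 = 31/5 = 6.2
  mean(X_2) = (4 + 2 + 8 + 2 + 6) / 5 = 22/5 = 4.4
  x̄ = (6.2, 4.4),  deviation x̄ - mu_0 = (6.2, 4.4) - (1, 7) = (5.2, -2.6).

Step 2 — sample covariance matrix, S[i,j] = (1/(n-1)) · Σ_k (x_{k,i} - mean_i) · (x_{k,j} - mean_j), divisor n-1 = 4:
  S[X_1,X_1] = ((-2.2)·(-2.2) + (0.8)·(0.8) + (-0.2)·(-0.2) + (1.8)·(1.8) + (-0.2)·(-0.2)) / 4 = 8.8/4 = 2.2
  S[X_1,X_2] = ((-2.2)·(-0.4) + (0.8)·(-2.4) + (-0.2)·(3.6) + (1.8)·(-2.4) + (-0.2)·(1.6)) / 4 = -6.4/4 = -1.6
  S[X_2,X_2] = ((-0.4)·(-0.4) + (-2.4)·(-2.4) + (3.6)·(3.6) + (-2.4)·(-2.4) + (1.6)·(1.6)) / 4 = 27.2/4 = 6.8
  S = [[2.2, -1.6],
 [-1.6, 6.8]].

Step 3 — invert S. det(S) = 2.2·6.8 - (-1.6)² = 12.4.
  S^{-1} = (1/det) · [[d, -b], [-b, a]] = [[0.5484, 0.129],
 [0.129, 0.1774]].

Step 4 — quadratic form (x̄ - mu_0)^T · S^{-1} · (x̄ - mu_0):
  S^{-1} · (x̄ - mu_0) = (2.5161, 0.2097),
  (x̄ - mu_0)^T · [...] = (5.2)·(2.5161) + (-2.6)·(0.2097) = 12.5387.

Step 5 — scale by n: T² = 5 · 12.5387 = 62.6935.

T² ≈ 62.6935


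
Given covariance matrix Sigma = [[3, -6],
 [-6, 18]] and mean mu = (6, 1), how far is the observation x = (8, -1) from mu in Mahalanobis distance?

Step 1 — centre the observation: (x - mu) = (2, -2).

Step 2 — invert Sigma. det(Sigma) = 3·18 - (-6)² = 18.
  Sigma^{-1} = (1/det) · [[d, -b], [-b, a]] = [[1, 0.3333],
 [0.3333, 0.1667]].

Step 3 — form the quadratic (x - mu)^T · Sigma^{-1} · (x - mu):
  Sigma^{-1} · (x - mu) = (1.3333, 0.3333).
  (x - mu)^T · [Sigma^{-1} · (x - mu)] = (2)·(1.3333) + (-2)·(0.3333) = 2.

Step 4 — take square root: d = √(2) ≈ 1.4142.

d(x, mu) = √(2) ≈ 1.4142


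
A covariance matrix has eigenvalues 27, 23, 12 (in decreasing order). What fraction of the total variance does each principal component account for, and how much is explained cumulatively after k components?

Step 1 — total variance = trace(Sigma) = Σ λ_i = 27 + 23 + 12 = 62.

Step 2 — fraction explained by component i = λ_i / Σ λ:
  PC1: 27/62 = 0.4355
  PC2: 23/62 = 0.371
  PC3: 12/62 = 0.1935

Step 3 — cumulative fraction after k components = (λ_1 + ... + λ_k) / Σ λ:
  k = 1: 27/62 = 0.4355
  k = 2: (27 + 23)/62 = 50/62 = 0.8065
  k = 3: (27 + 23 + 12)/62 = 62/62 = 1

Summary (fraction, with percent):

explained: PC1 0.4355 (43.55%), PC2 0.371 (37.1%), PC3 0.1935 (19.35%);  cumulative: 0.4355, 0.8065, 1


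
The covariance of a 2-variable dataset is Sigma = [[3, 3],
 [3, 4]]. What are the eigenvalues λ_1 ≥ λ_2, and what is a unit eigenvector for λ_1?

Step 1 — characteristic polynomial of 2×2 Sigma:
  det(Sigma - λI) = λ² - trace · λ + det = 0.
  trace = 3 + 4 = 7, det = 3·4 - (3)² = 3.
Step 2 — discriminant:
  Δ = trace² - 4·det = 49 - 12 = 37.
Step 3 — eigenvalues:
  λ = (trace ± √Δ)/2 = (7 ± 6.0828)/2,
  λ_1 = 6.5414,  λ_2 = 0.4586.

Step 4 — unit eigenvector for λ_1: solve (Sigma - λ_1 I)v = 0. First row:
  (3 - 6.5414)·v_x + (3)·v_y = 0, i.e. (-3.5414)·v_x + (3)·v_y = 0,
  so v ∝ (b, λ_1 - a) = (3, 3.5414) = u.
  ||u|| = √((3)² + (3.5414)²) = √(21.5414) ≈ 4.6413,
  v_1 = u/||u|| ≈ (0.6464, 0.763) (||v_1|| = 1).

λ_1 = 6.5414,  λ_2 = 0.4586;  v_1 ≈ (0.6464, 0.763)


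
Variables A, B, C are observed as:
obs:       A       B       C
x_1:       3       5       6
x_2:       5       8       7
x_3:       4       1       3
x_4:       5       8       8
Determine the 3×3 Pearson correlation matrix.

Step 1 — column means:
  mean(A) = (3 + 5 + 4 + 5) / 4 = 17/4 = 4.25
  mean(B) = (5 + 8 + 1 + 8) / 4 = 22/4 = 5.5
  mean(C) = (6 + 7 + 3 + 8) / 4 = 24/4 = 6

Step 2 — sample variances and covariances s[i,j] = (1/(n-1)) · Σ_k (x_{k,i} - mean_i) · (x_{k,j} - mean_j), with n-1 = 3:
  s[A,A] = ((-1.25)·(-1.25) + (0.75)·(0.75) + (-0.25)·(-0.25) + (0.75)·(0.75)) / 3 = 2.75/3 = 0.9167
  s[A,B] = ((-1.25)·(-0.5) + (0.75)·(2.5) + (-0.25)·(-4.5) + (0.75)·(2.5)) / 3 = 5.5/3 = 1.8333
  s[A,C] = ((-1.25)·(0) + (0.75)·(1) + (-0.25)·(-3) + (0.75)·(2)) / 3 = 3/3 = 1
  s[B,B] = ((-0.5)·(-0.5) + (2.5)·(2.5) + (-4.5)·(-4.5) + (2.5)·(2.5)) / 3 = 33/3 = 11
  s[B,C] = ((-0.5)·(0) + (2.5)·(1) + (-4.5)·(-3) + (2.5)·(2)) / 3 = 21/3 = 7
  s[C,C] = ((0)·(0) + (1)·(1) + (-3)·(-3) + (2)·(2)) / 3 = 14/3 = 4.6667
  Sample standard deviations s_i = √(s[i,i]):
  s(A) = √(0.9167) = 0.9574
  s(B) = √(11) = 3.3166
  s(C) = √(4.6667) = 2.1602

Step 3 — r_{ij} = s_{ij} / (s_i · s_j):
  r[A,A] = 1 (diagonal).
  r[A,B] = 1.8333 / (0.9574 · 3.3166) = 1.8333 / 3.1754 = 0.5774
  r[A,C] = 1 / (0.9574 · 2.1602) = 1 / 2.0683 = 0.4835
  r[B,B] = 1 (diagonal).
  r[B,C] = 7 / (3.3166 · 2.1602) = 7 / 7.1647 = 0.977
  r[C,C] = 1 (diagonal).

R is symmetric with unit diagonal. Assembling:

R = [[1, 0.5774, 0.4835],
 [0.5774, 1, 0.977],
 [0.4835, 0.977, 1]]


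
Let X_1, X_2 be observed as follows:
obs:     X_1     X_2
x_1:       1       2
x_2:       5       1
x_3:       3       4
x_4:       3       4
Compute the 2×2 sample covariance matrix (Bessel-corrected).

Step 1 — column means:
  mean(X_1) = (1 + 5 + 3 + 3) / 4 = 12/4 = 3
  mean(X_2) = (2 + 1 + 4 + 4) / 4 = 11/4 = 2.75

Step 2 — sample covariance S[i,j] = (1/(n-1)) · Σ_k (x_{k,i} - mean_i) · (x_{k,j} - mean_j), with n-1 = 3.
  S[X_1,X_1] = ((-2)·(-2) + (2)·(2) + (0)·(0) + (0)·(0)) / 3 = 8/3 = 2.6667
  S[X_1,X_2] = ((-2)·(-0.75) + (2)·(-1.75) + (0)·(1.25) + (0)·(1.25)) / 3 = -2/3 = -0.6667
  S[X_2,X_2] = ((-0.75)·(-0.75) + (-1.75)·(-1.75) + (1.25)·(1.25) + (1.25)·(1.25)) / 3 = 6.75/3 = 2.25

S is symmetric (S[j,i] = S[i,j]). Assembling:

S = [[2.6667, -0.6667],
 [-0.6667, 2.25]]


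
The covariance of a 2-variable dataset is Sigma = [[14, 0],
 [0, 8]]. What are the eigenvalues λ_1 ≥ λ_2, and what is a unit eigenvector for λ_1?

Step 1 — characteristic polynomial of 2×2 Sigma:
  det(Sigma - λI) = λ² - trace · λ + det = 0.
  trace = 14 + 8 = 22, det = 14·8 - (0)² = 112.
Step 2 — discriminant:
  Δ = trace² - 4·det = 484 - 448 = 36.
Step 3 — eigenvalues:
  λ = (trace ± √Δ)/2 = (22 ± 6)/2,
  λ_1 = 14,  λ_2 = 8.

Step 4 — unit eigenvector for λ_1: Sigma is diagonal, so its eigenvectors are the coordinate axes. λ_1 = 14 is the diagonal entry on the first coordinate axis, hence
  v_1 = (1, 0) (||v_1|| = 1).

λ_1 = 14,  λ_2 = 8;  v_1 ≈ (1, 0)


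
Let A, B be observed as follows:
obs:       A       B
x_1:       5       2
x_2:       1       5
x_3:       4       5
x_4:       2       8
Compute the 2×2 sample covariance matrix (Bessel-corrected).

Step 1 — column means:
  mean(A) = (5 + 1 + 4 + 2) / 4 = 12/4 = 3
  mean(B) = (2 + 5 + 5 + 8) / 4 = 20/4 = 5

Step 2 — sample covariance S[i,j] = (1/(n-1)) · Σ_k (x_{k,i} - mean_i) · (x_{k,j} - mean_j), with n-1 = 3.
  S[A,A] = ((2)·(2) + (-2)·(-2) + (1)·(1) + (-1)·(-1)) / 3 = 10/3 = 3.3333
  S[A,B] = ((2)·(-3) + (-2)·(0) + (1)·(0) + (-1)·(3)) / 3 = -9/3 = -3
  S[B,B] = ((-3)·(-3) + (0)·(0) + (0)·(0) + (3)·(3)) / 3 = 18/3 = 6

S is symmetric (S[j,i] = S[i,j]). Assembling:

S = [[3.3333, -3],
 [-3, 6]]


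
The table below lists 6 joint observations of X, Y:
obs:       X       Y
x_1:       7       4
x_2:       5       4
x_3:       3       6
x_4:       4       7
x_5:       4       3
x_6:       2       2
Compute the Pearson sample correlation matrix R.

Step 1 — column means:
  mean(X) = (7 + 5 + 3 + 4 + 4 + 2) / 6 = 25/6 = 4.1667
  mean(Y) = (4 + 4 + 6 + 7 + 3 + 2) / 6 = 26/6 = 4.3333

Step 2 — sample variances and covariances s[i,j] = (1/(n-1)) · Σ_k (x_{k,i} - mean_i) · (x_{k,j} - mean_j), with n-1 = 5:
  s[X,X] = ((2.8333)·(2.8333) + (0.8333)·(0.8333) + (-1.1667)·(-1.1667) + (-0.1667)·(-0.1667) + (-0.1667)·(-0.1667) + (-2.1667)·(-2.1667)) / 5 = 14.8333/5 = 2.9667
  s[X,Y] = ((2.8333)·(-0.3333) + (0.8333)·(-0.3333) + (-1.1667)·(1.6667) + (-0.1667)·(2.6667) + (-0.1667)·(-1.3333) + (-2.1667)·(-2.3333)) / 5 = 1.6667/5 = 0.3333
  s[Y,Y] = ((-0.3333)·(-0.3333) + (-0.3333)·(-0.3333) + (1.6667)·(1.6667) + (2.6667)·(2.6667) + (-1.3333)·(-1.3333) + (-2.3333)·(-2.3333)) / 5 = 17.3333/5 = 3.4667
  Sample standard deviations s_i = √(s[i,i]):
  s(X) = √(2.9667) = 1.7224
  s(Y) = √(3.4667) = 1.8619

Step 3 — r_{ij} = s_{ij} / (s_i · s_j):
  r[X,X] = 1 (diagonal).
  r[X,Y] = 0.3333 / (1.7224 · 1.8619) = 0.3333 / 3.2069 = 0.1039
  r[Y,Y] = 1 (diagonal).

R is symmetric with unit diagonal. Assembling:

R = [[1, 0.1039],
 [0.1039, 1]]


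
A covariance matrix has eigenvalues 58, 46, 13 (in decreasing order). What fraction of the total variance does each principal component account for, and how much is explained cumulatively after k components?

Step 1 — total variance = trace(Sigma) = Σ λ_i = 58 + 46 + 13 = 117.

Step 2 — fraction explained by component i = λ_i / Σ λ:
  PC1: 58/117 = 0.4957
  PC2: 46/117 = 0.3932
  PC3: 13/117 = 0.1111

Step 3 — cumulative fraction after k components = (λ_1 + ... + λ_k) / Σ λ:
  k = 1: 58/117 = 0.4957
  k = 2: (58 + 46)/117 = 104/117 = 0.8889
  k = 3: (58 + 46 + 13)/117 = 117/117 = 1

Summary (fraction, with percent):

explained: PC1 0.4957 (49.57%), PC2 0.3932 (39.32%), PC3 0.1111 (11.11%);  cumulative: 0.4957, 0.8889, 1


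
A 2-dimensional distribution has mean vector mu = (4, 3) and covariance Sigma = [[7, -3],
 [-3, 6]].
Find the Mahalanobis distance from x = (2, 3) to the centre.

Step 1 — centre the observation: (x - mu) = (-2, 0).

Step 2 — invert Sigma. det(Sigma) = 7·6 - (-3)² = 33.
  Sigma^{-1} = (1/det) · [[d, -b], [-b, a]] = [[0.1818, 0.0909],
 [0.0909, 0.2121]].

Step 3 — form the quadratic (x - mu)^T · Sigma^{-1} · (x - mu):
  Sigma^{-1} · (x - mu) = (-0.3636, -0.1818).
  (x - mu)^T · [Sigma^{-1} · (x - mu)] = (-2)·(-0.3636) + (0)·(-0.1818) = 0.7273.

Step 4 — take square root: d = √(0.7273) ≈ 0.8528.

d(x, mu) = √(0.7273) ≈ 0.8528


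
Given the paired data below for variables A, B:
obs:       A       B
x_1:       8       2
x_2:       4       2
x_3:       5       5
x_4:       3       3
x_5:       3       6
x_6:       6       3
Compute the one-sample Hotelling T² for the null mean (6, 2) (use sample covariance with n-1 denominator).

Step 1 — sample mean vector:
  mean(A) = (8 + 4 + 5 + 3 + 3 + 6) / 6 = 29/6 = 4.8333
  mean(B) = (2 + 2 + 5 + 3 + 6 + 3) / 6 = 21/6 = 3.5
  x̄ = (4.8333, 3.5),  deviation x̄ - mu_0 = (4.8333, 3.5) - (6, 2) = (-1.1667, 1.5).

Step 2 — sample covariance matrix, S[i,j] = (1/(n-1)) · Σ_k (x_{k,i} - mean_i) · (x_{k,j} - mean_j), divisor n-1 = 5:
  S[A,A] = ((3.1667)·(3.1667) + (-0.8333)·(-0.8333) + (0.1667)·(0.1667) + (-1.8333)·(-1.8333) + (-1.8333)·(-1.8333) + (1.1667)·(1.1667)) / 5 = 18.8333/5 = 3.7667
  S[A,B] = ((3.1667)·(-1.5) + (-0.8333)·(-1.5) + (0.1667)·(1.5) + (-1.8333)·(-0.5) + (-1.8333)·(2.5) + (1.1667)·(-0.5)) / 5 = -7.5/5 = -1.5
  S[B,B] = ((-1.5)·(-1.5) + (-1.5)·(-1.5) + (1.5)·(1.5) + (-0.5)·(-0.5) + (2.5)·(2.5) + (-0.5)·(-0.5)) / 5 = 13.5/5 = 2.7
  S = [[3.7667, -1.5],
 [-1.5, 2.7]].

Step 3 — invert S. det(S) = 3.7667·2.7 - (-1.5)² = 7.92.
  S^{-1} = (1/det) · [[d, -b], [-b, a]] = [[0.3409, 0.1894],
 [0.1894, 0.4756]].

Step 4 — quadratic form (x̄ - mu_0)^T · S^{-1} · (x̄ - mu_0):
  S^{-1} · (x̄ - mu_0) = (-0.1136, 0.4924),
  (x̄ - mu_0)^T · [...] = (-1.1667)·(-0.1136) + (1.5)·(0.4924) = 0.8712.

Step 5 — scale by n: T² = 6 · 0.8712 = 5.2273.

T² ≈ 5.2273


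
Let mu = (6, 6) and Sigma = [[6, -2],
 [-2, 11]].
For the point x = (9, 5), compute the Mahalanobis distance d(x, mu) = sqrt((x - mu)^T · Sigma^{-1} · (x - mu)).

Step 1 — centre the observation: (x - mu) = (3, -1).

Step 2 — invert Sigma. det(Sigma) = 6·11 - (-2)² = 62.
  Sigma^{-1} = (1/det) · [[d, -b], [-b, a]] = [[0.1774, 0.0323],
 [0.0323, 0.0968]].

Step 3 — form the quadratic (x - mu)^T · Sigma^{-1} · (x - mu):
  Sigma^{-1} · (x - mu) = (0.5, 0).
  (x - mu)^T · [Sigma^{-1} · (x - mu)] = (3)·(0.5) + (-1)·(0) = 1.5.

Step 4 — take square root: d = √(1.5) ≈ 1.2247.

d(x, mu) = √(1.5) ≈ 1.2247


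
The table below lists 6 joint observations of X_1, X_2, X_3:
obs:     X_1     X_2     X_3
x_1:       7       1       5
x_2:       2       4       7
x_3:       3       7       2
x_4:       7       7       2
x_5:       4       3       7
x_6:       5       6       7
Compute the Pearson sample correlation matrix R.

Step 1 — column means:
  mean(X_1) = (7 + 2 + 3 + 7 + 4 + 5) / 6 = 28/6 = 4.6667
  mean(X_2) = (1 + 4 + 7 + 7 + 3 + 6) / 6 = 28/6 = 4.6667
  mean(X_3) = (5 + 7 + 2 + 2 + 7 + 7) / 6 = 30/6 = 5

Step 2 — sample variances and covariances s[i,j] = (1/(n-1)) · Σ_k (x_{k,i} - mean_i) · (x_{k,j} - mean_j), with n-1 = 5:
  s[X_1,X_1] = ((2.3333)·(2.3333) + (-2.6667)·(-2.6667) + (-1.6667)·(-1.6667) + (2.3333)·(2.3333) + (-0.6667)·(-0.6667) + (0.3333)·(0.3333)) / 5 = 21.3333/5 = 4.2667
  s[X_1,X_2] = ((2.3333)·(-3.6667) + (-2.6667)·(-0.6667) + (-1.6667)·(2.3333) + (2.3333)·(2.3333) + (-0.6667)·(-1.6667) + (0.3333)·(1.3333)) / 5 = -3.6667/5 = -0.7333
  s[X_1,X_3] = ((2.3333)·(0) + (-2.6667)·(2) + (-1.6667)·(-3) + (2.3333)·(-3) + (-0.6667)·(2) + (0.3333)·(2)) / 5 = -8/5 = -1.6
  s[X_2,X_2] = ((-3.6667)·(-3.6667) + (-0.6667)·(-0.6667) + (2.3333)·(2.3333) + (2.3333)·(2.3333) + (-1.6667)·(-1.6667) + (1.3333)·(1.3333)) / 5 = 29.3333/5 = 5.8667
  s[X_2,X_3] = ((-3.6667)·(0) + (-0.6667)·(2) + (2.3333)·(-3) + (2.3333)·(-3) + (-1.6667)·(2) + (1.3333)·(2)) / 5 = -16/5 = -3.2
  s[X_3,X_3] = ((0)·(0) + (2)·(2) + (-3)·(-3) + (-3)·(-3) + (2)·(2) + (2)·(2)) / 5 = 30/5 = 6
  Sample standard deviations s_i = √(s[i,i]):
  s(X_1) = √(4.2667) = 2.0656
  s(X_2) = √(5.8667) = 2.4221
  s(X_3) = √(6) = 2.4495

Step 3 — r_{ij} = s_{ij} / (s_i · s_j):
  r[X_1,X_1] = 1 (diagonal).
  r[X_1,X_2] = -0.7333 / (2.0656 · 2.4221) = -0.7333 / 5.0031 = -0.1466
  r[X_1,X_3] = -1.6 / (2.0656 · 2.4495) = -1.6 / 5.0596 = -0.3162
  r[X_2,X_2] = 1 (diagonal).
  r[X_2,X_3] = -3.2 / (2.4221 · 2.4495) = -3.2 / 5.933 = -0.5394
  r[X_3,X_3] = 1 (diagonal).

R is symmetric with unit diagonal. Assembling:

R = [[1, -0.1466, -0.3162],
 [-0.1466, 1, -0.5394],
 [-0.3162, -0.5394, 1]]


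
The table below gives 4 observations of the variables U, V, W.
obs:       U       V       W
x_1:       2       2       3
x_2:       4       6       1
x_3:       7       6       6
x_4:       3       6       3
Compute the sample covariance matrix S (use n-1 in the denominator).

Step 1 — column means:
  mean(U) = (2 + 4 + 7 + 3) / 4 = 16/4 = 4
  mean(V) = (2 + 6 + 6 + 6) / 4 = 20/4 = 5
  mean(W) = (3 + 1 + 6 + 3) / 4 = 13/4 = 3.25

Step 2 — sample covariance S[i,j] = (1/(n-1)) · Σ_k (x_{k,i} - mean_i) · (x_{k,j} - mean_j), with n-1 = 3.
  S[U,U] = ((-2)·(-2) + (0)·(0) + (3)·(3) + (-1)·(-1)) / 3 = 14/3 = 4.6667
  S[U,V] = ((-2)·(-3) + (0)·(1) + (3)·(1) + (-1)·(1)) / 3 = 8/3 = 2.6667
  S[U,W] = ((-2)·(-0.25) + (0)·(-2.25) + (3)·(2.75) + (-1)·(-0.25)) / 3 = 9/3 = 3
  S[V,V] = ((-3)·(-3) + (1)·(1) + (1)·(1) + (1)·(1)) / 3 = 12/3 = 4
  S[V,W] = ((-3)·(-0.25) + (1)·(-2.25) + (1)·(2.75) + (1)·(-0.25)) / 3 = 1/3 = 0.3333
  S[W,W] = ((-0.25)·(-0.25) + (-2.25)·(-2.25) + (2.75)·(2.75) + (-0.25)·(-0.25)) / 3 = 12.75/3 = 4.25

S is symmetric (S[j,i] = S[i,j]). Assembling:

S = [[4.6667, 2.6667, 3],
 [2.6667, 4, 0.3333],
 [3, 0.3333, 4.25]]


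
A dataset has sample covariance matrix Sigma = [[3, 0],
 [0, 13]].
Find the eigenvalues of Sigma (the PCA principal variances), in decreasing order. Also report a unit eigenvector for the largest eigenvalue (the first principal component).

Step 1 — characteristic polynomial of 2×2 Sigma:
  det(Sigma - λI) = λ² - trace · λ + det = 0.
  trace = 3 + 13 = 16, det = 3·13 - (0)² = 39.
Step 2 — discriminant:
  Δ = trace² - 4·det = 256 - 156 = 100.
Step 3 — eigenvalues:
  λ = (trace ± √Δ)/2 = (16 ± 10)/2,
  λ_1 = 13,  λ_2 = 3.

Step 4 — unit eigenvector for λ_1: Sigma is diagonal, so its eigenvectors are the coordinate axes. λ_1 = 13 is the diagonal entry on the second coordinate axis, hence
  v_1 = (0, 1) (||v_1|| = 1).

λ_1 = 13,  λ_2 = 3;  v_1 ≈ (0, 1)


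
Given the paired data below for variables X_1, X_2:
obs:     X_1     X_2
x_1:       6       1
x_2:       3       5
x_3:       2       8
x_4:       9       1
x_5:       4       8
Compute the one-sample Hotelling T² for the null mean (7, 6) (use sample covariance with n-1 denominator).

Step 1 — sample mean vector:
  mean(X_1) = (6 + 3 + 2 + 9 + 4) / 5 = 24/5 = 4.8
  mean(X_2) = (1 + 5 + 8 + 1 + 8) / 5 = 23/5 = 4.6
  x̄ = (4.8, 4.6),  deviation x̄ - mu_0 = (4.8, 4.6) - (7, 6) = (-2.2, -1.4).

Step 2 — sample covariance matrix, S[i,j] = (1/(n-1)) · Σ_k (x_{k,i} - mean_i) · (x_{k,j} - mean_j), divisor n-1 = 4:
  S[X_1,X_1] = ((1.2)·(1.2) + (-1.8)·(-1.8) + (-2.8)·(-2.8) + (4.2)·(4.2) + (-0.8)·(-0.8)) / 4 = 30.8/4 = 7.7
  S[X_1,X_2] = ((1.2)·(-3.6) + (-1.8)·(0.4) + (-2.8)·(3.4) + (4.2)·(-3.6) + (-0.8)·(3.4)) / 4 = -32.4/4 = -8.1
  S[X_2,X_2] = ((-3.6)·(-3.6) + (0.4)·(0.4) + (3.4)·(3.4) + (-3.6)·(-3.6) + (3.4)·(3.4)) / 4 = 49.2/4 = 12.3
  S = [[7.7, -8.1],
 [-8.1, 12.3]].

Step 3 — invert S. det(S) = 7.7·12.3 - (-8.1)² = 29.1.
  S^{-1} = (1/det) · [[d, -b], [-b, a]] = [[0.4227, 0.2784],
 [0.2784, 0.2646]].

Step 4 — quadratic form (x̄ - mu_0)^T · S^{-1} · (x̄ - mu_0):
  S^{-1} · (x̄ - mu_0) = (-1.3196, -0.9828),
  (x̄ - mu_0)^T · [...] = (-2.2)·(-1.3196) + (-1.4)·(-0.9828) = 4.279.

Step 5 — scale by n: T² = 5 · 4.279 = 21.3952.

T² ≈ 21.3952


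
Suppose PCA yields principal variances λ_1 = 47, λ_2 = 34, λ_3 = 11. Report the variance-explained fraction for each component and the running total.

Step 1 — total variance = trace(Sigma) = Σ λ_i = 47 + 34 + 11 = 92.

Step 2 — fraction explained by component i = λ_i / Σ λ:
  PC1: 47/92 = 0.5109
  PC2: 34/92 = 0.3696
  PC3: 11/92 = 0.1196

Step 3 — cumulative fraction after k components = (λ_1 + ... + λ_k) / Σ λ:
  k = 1: 47/92 = 0.5109
  k = 2: (47 + 34)/92 = 81/92 = 0.8804
  k = 3: (47 + 34 + 11)/92 = 92/92 = 1

Summary (fraction, with percent):

explained: PC1 0.5109 (51.09%), PC2 0.3696 (36.96%), PC3 0.1196 (11.96%);  cumulative: 0.5109, 0.8804, 1


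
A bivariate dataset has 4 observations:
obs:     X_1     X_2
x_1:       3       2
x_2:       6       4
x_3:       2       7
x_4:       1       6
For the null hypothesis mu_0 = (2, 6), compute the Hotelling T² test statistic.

Step 1 — sample mean vector:
  mean(X_1) = (3 + 6 + 2 + 1) / 4 = 12/4 = 3
  mean(X_2) = (2 + 4 + 7 + 6) / 4 = 19/4 = 4.75
  x̄ = (3, 4.75),  deviation x̄ - mu_0 = (3, 4.75) - (2, 6) = (1, -1.25).

Step 2 — sample covariance matrix, S[i,j] = (1/(n-1)) · Σ_k (x_{k,i} - mean_i) · (x_{k,j} - mean_j), divisor n-1 = 3:
  S[X_1,X_1] = ((0)·(0) + (3)·(3) + (-1)·(-1) + (-2)·(-2)) / 3 = 14/3 = 4.6667
  S[X_1,X_2] = ((0)·(-2.75) + (3)·(-0.75) + (-1)·(2.25) + (-2)·(1.25)) / 3 = -7/3 = -2.3333
  S[X_2,X_2] = ((-2.75)·(-2.75) + (-0.75)·(-0.75) + (2.25)·(2.25) + (1.25)·(1.25)) / 3 = 14.75/3 = 4.9167
  S = [[4.6667, -2.3333],
 [-2.3333, 4.9167]].

Step 3 — invert S. det(S) = 4.6667·4.9167 - (-2.3333)² = 17.5.
  S^{-1} = (1/det) · [[d, -b], [-b, a]] = [[0.281, 0.1333],
 [0.1333, 0.2667]].

Step 4 — quadratic form (x̄ - mu_0)^T · S^{-1} · (x̄ - mu_0):
  S^{-1} · (x̄ - mu_0) = (0.1143, -0.2),
  (x̄ - mu_0)^T · [...] = (1)·(0.1143) + (-1.25)·(-0.2) = 0.3643.

Step 5 — scale by n: T² = 4 · 0.3643 = 1.4571.

T² ≈ 1.4571


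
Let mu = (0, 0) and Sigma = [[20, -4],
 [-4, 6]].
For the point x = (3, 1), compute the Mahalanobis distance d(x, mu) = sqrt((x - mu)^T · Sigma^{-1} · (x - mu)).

Step 1 — centre the observation: (x - mu) = (3, 1).

Step 2 — invert Sigma. det(Sigma) = 20·6 - (-4)² = 104.
  Sigma^{-1} = (1/det) · [[d, -b], [-b, a]] = [[0.0577, 0.0385],
 [0.0385, 0.1923]].

Step 3 — form the quadratic (x - mu)^T · Sigma^{-1} · (x - mu):
  Sigma^{-1} · (x - mu) = (0.2115, 0.3077).
  (x - mu)^T · [Sigma^{-1} · (x - mu)] = (3)·(0.2115) + (1)·(0.3077) = 0.9423.

Step 4 — take square root: d = √(0.9423) ≈ 0.9707.

d(x, mu) = √(0.9423) ≈ 0.9707


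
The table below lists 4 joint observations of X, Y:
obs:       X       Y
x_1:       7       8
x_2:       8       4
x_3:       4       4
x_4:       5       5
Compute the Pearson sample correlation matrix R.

Step 1 — column means:
  mean(X) = (7 + 8 + 4 + 5) / 4 = 24/4 = 6
  mean(Y) = (8 + 4 + 4 + 5) / 4 = 21/4 = 5.25

Step 2 — sample variances and covariances s[i,j] = (1/(n-1)) · Σ_k (x_{k,i} - mean_i) · (x_{k,j} - mean_j), with n-1 = 3:
  s[X,X] = ((1)·(1) + (2)·(2) + (-2)·(-2) + (-1)·(-1)) / 3 = 10/3 = 3.3333
  s[X,Y] = ((1)·(2.75) + (2)·(-1.25) + (-2)·(-1.25) + (-1)·(-0.25)) / 3 = 3/3 = 1
  s[Y,Y] = ((2.75)·(2.75) + (-1.25)·(-1.25) + (-1.25)·(-1.25) + (-0.25)·(-0.25)) / 3 = 10.75/3 = 3.5833
  Sample standard deviations s_i = √(s[i,i]):
  s(X) = √(3.3333) = 1.8257
  s(Y) = √(3.5833) = 1.893

Step 3 — r_{ij} = s_{ij} / (s_i · s_j):
  r[X,X] = 1 (diagonal).
  r[X,Y] = 1 / (1.8257 · 1.893) = 1 / 3.4561 = 0.2893
  r[Y,Y] = 1 (diagonal).

R is symmetric with unit diagonal. Assembling:

R = [[1, 0.2893],
 [0.2893, 1]]


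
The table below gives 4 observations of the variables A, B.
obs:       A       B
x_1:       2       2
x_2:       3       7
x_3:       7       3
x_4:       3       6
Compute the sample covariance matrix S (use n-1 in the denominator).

Step 1 — column means:
  mean(A) = (2 + 3 + 7 + 3) / 4 = 15/4 = 3.75
  mean(B) = (2 + 7 + 3 + 6) / 4 = 18/4 = 4.5

Step 2 — sample covariance S[i,j] = (1/(n-1)) · Σ_k (x_{k,i} - mean_i) · (x_{k,j} - mean_j), with n-1 = 3.
  S[A,A] = ((-1.75)·(-1.75) + (-0.75)·(-0.75) + (3.25)·(3.25) + (-0.75)·(-0.75)) / 3 = 14.75/3 = 4.9167
  S[A,B] = ((-1.75)·(-2.5) + (-0.75)·(2.5) + (3.25)·(-1.5) + (-0.75)·(1.5)) / 3 = -3.5/3 = -1.1667
  S[B,B] = ((-2.5)·(-2.5) + (2.5)·(2.5) + (-1.5)·(-1.5) + (1.5)·(1.5)) / 3 = 17/3 = 5.6667

S is symmetric (S[j,i] = S[i,j]). Assembling:

S = [[4.9167, -1.1667],
 [-1.1667, 5.6667]]


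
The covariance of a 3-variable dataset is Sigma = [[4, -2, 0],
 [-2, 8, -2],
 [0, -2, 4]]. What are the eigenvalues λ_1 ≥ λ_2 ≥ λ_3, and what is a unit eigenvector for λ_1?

Step 1 — characteristic polynomial p(λ) = det(λI - Sigma) = λ³ - tr·λ² + c_1·λ - det, where tr = trace, c_1 = sum of the principal 2×2 minors, det = det(Sigma):
  tr = 4 + 8 + 4 = 16,
  c_1 = (4·8 - (-2)²) + (4·4 - (0)²) + (8·4 - (-2)²) = 28 + 16 + 28 = 72,
  det = 4·(8·4 - (-2)²) - (-2)·((-2)·4 - (-2)·(0)) + (0)·((-2)·(-2) - 8·(0)) = 4·(28) - (-2)·(-8) + (0)·(4) = 96.
  So p(λ) = λ³ - 16λ² + 72λ - 96.
Step 2 — look for an integer root (rational root theorem: any rational root is an integer divisor of 96). Testing λ = 4:
  p(4) = 64 - 256 + 288 - 96 = 0  ✓
  Dividing out (λ - 4): p(λ) = (λ - 4)(λ² - 12λ + 24).
Step 3 — remaining eigenvalues from the quadratic λ² - 12λ + 24 = 0:
  Δ = 12² - 4·24 = 144 - 96 = 48,  λ = (12 ± √48)/2 = (12 ± 6.9282)/2 ≈ 9.4641 or 2.5359.
  Sorted: λ_1 = 9.4641,  λ_2 = 4,  λ_3 = 2.5359  (check: sum = 16 = tr ✓).

Step 4 — unit eigenvector for λ_1 ≈ 9.4641: v spans the null space of (Sigma - λ_1 I), whose rows are
  r_1 = (-5.4641, -2, 0),  r_2 = (-2, -1.4641, -2),  r_3 = (0, -2, -5.4641).
  v is orthogonal to every row, so take v ∝ r_1 × r_2 = ((-2)·(-2) - (0)·(-1.4641), (0)·(-2) - (-5.4641)·(-2), (-5.4641)·(-1.4641) - (-2)·(-2)) ≈ (4, -10.9282, 4).
  Let u = (4, -10.9282, 4).
  ||u|| = √((4)² + (-10.9282)² + (4)²) = √(151.4256) ≈ 12.3055,  v_1 = u/||u|| ≈ (0.3251, -0.8881, 0.3251) (||v_1|| = 1).

λ_1 = 9.4641,  λ_2 = 4,  λ_3 = 2.5359;  v_1 ≈ (0.3251, -0.8881, 0.3251)


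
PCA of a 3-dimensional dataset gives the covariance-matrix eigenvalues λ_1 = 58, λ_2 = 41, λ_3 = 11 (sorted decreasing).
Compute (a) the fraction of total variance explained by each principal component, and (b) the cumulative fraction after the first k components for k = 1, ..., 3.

Step 1 — total variance = trace(Sigma) = Σ λ_i = 58 + 41 + 11 = 110.

Step 2 — fraction explained by component i = λ_i / Σ λ:
  PC1: 58/110 = 0.5273
  PC2: 41/110 = 0.3727
  PC3: 11/110 = 0.1

Step 3 — cumulative fraction after k components = (λ_1 + ... + λ_k) / Σ λ:
  k = 1: 58/110 = 0.5273
  k = 2: (58 + 41)/110 = 99/110 = 0.9
  k = 3: (58 + 41 + 11)/110 = 110/110 = 1

Summary (fraction, with percent):

explained: PC1 0.5273 (52.73%), PC2 0.3727 (37.27%), PC3 0.1 (10%);  cumulative: 0.5273, 0.9, 1


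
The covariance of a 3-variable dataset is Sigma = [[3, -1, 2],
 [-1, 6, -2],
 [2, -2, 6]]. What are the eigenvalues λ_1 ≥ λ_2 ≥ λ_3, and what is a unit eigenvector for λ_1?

Step 1 — characteristic polynomial p(λ) = det(λI - Sigma) = λ³ - tr·λ² + c_1·λ - det, where tr = trace, c_1 = sum of the principal 2×2 minors, det = det(Sigma):
  tr = 3 + 6 + 6 = 15,
  c_1 = (3·6 - (-1)²) + (3·6 - (2)²) + (6·6 - (-2)²) = 17 + 14 + 32 = 63,
  det = 3·(6·6 - (-2)²) - (-1)·((-1)·6 - (-2)·(2)) + (2)·((-1)·(-2) - 6·(2)) = 3·(32) - (-1)·(-2) + (2)·(-10) = 74.
  So p(λ) = λ³ - 15λ² + 63λ - 74.
Step 2 — look for an integer root (rational root theorem: any rational root is an integer divisor of 74). Testing λ = 2:
  p(2) = 8 - 60 + 126 - 74 = 0  ✓
  Dividing out (λ - 2): p(λ) = (λ - 2)(λ² - 13λ + 37).
Step 3 — remaining eigenvalues from the quadratic λ² - 13λ + 37 = 0:
  Δ = 13² - 4·37 = 169 - 148 = 21,  λ = (13 ± √21)/2 = (13 ± 4.5826)/2 ≈ 8.7913 or 4.2087.
  Sorted: λ_1 = 8.7913,  λ_2 = 4.2087,  λ_3 = 2  (check: sum = 15 = tr ✓).

Step 4 — unit eigenvector for λ_1 ≈ 8.7913: v spans the null space of (Sigma - λ_1 I), whose rows are
  r_1 = (-5.7913, -1, 2),  r_2 = (-1, -2.7913, -2),  r_3 = (2, -2, -2.7913).
  v is orthogonal to every row, so take v ∝ r_1 × r_2 = ((-1)·(-2) - (2)·(-2.7913), (2)·(-1) - (-5.7913)·(-2), (-5.7913)·(-2.7913) - (-1)·(-1)) ≈ (7.5826, -13.5826, 15.1652).
  Let u = (7.5826, -13.5826, 15.1652).
  ||u|| = √((7.5826)² + (-13.5826)² + (15.1652)²) = √(471.9636) ≈ 21.7247,  v_1 = u/||u|| ≈ (0.349, -0.6252, 0.6981) (||v_1|| = 1).

λ_1 = 8.7913,  λ_2 = 4.2087,  λ_3 = 2;  v_1 ≈ (0.349, -0.6252, 0.6981)


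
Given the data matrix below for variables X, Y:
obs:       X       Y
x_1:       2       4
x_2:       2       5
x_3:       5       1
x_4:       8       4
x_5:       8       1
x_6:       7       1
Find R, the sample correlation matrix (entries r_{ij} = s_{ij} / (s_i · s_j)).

Step 1 — column means:
  mean(X) = (2 + 2 + 5 + 8 + 8 + 7) / 6 = 32/6 = 5.3333
  mean(Y) = (4 + 5 + 1 + 4 + 1 + 1) / 6 = 16/6 = 2.6667

Step 2 — sample variances and covariances s[i,j] = (1/(n-1)) · Σ_k (x_{k,i} - mean_i) · (x_{k,j} - mean_j), with n-1 = 5:
  s[X,X] = ((-3.3333)·(-3.3333) + (-3.3333)·(-3.3333) + (-0.3333)·(-0.3333) + (2.6667)·(2.6667) + (2.6667)·(2.6667) + (1.6667)·(1.6667)) / 5 = 39.3333/5 = 7.8667
  s[X,Y] = ((-3.3333)·(1.3333) + (-3.3333)·(2.3333) + (-0.3333)·(-1.6667) + (2.6667)·(1.3333) + (2.6667)·(-1.6667) + (1.6667)·(-1.6667)) / 5 = -15.3333/5 = -3.0667
  s[Y,Y] = ((1.3333)·(1.3333) + (2.3333)·(2.3333) + (-1.6667)·(-1.6667) + (1.3333)·(1.3333) + (-1.6667)·(-1.6667) + (-1.6667)·(-1.6667)) / 5 = 17.3333/5 = 3.4667
  Sample standard deviations s_i = √(s[i,i]):
  s(X) = √(7.8667) = 2.8048
  s(Y) = √(3.4667) = 1.8619

Step 3 — r_{ij} = s_{ij} / (s_i · s_j):
  r[X,X] = 1 (diagonal).
  r[X,Y] = -3.0667 / (2.8048 · 1.8619) = -3.0667 / 5.2222 = -0.5872
  r[Y,Y] = 1 (diagonal).

R is symmetric with unit diagonal. Assembling:

R = [[1, -0.5872],
 [-0.5872, 1]]


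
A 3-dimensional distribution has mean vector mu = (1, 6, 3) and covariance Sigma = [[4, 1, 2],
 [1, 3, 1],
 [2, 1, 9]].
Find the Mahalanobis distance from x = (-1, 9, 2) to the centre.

Step 1 — centre the observation: (x - mu) = (-2, 3, -1).

Step 2 — invert Sigma (cofactor / det for 3×3, or solve directly):
  Sigma^{-1} = [[0.2989, -0.0805, -0.0575],
 [-0.0805, 0.3678, -0.023],
 [-0.0575, -0.023, 0.1264]].

Step 3 — form the quadratic (x - mu)^T · Sigma^{-1} · (x - mu):
  Sigma^{-1} · (x - mu) = (-0.7816, 1.2874, -0.0805).
  (x - mu)^T · [Sigma^{-1} · (x - mu)] = (-2)·(-0.7816) + (3)·(1.2874) + (-1)·(-0.0805) = 5.5057.

Step 4 — take square root: d = √(5.5057) ≈ 2.3464.

d(x, mu) = √(5.5057) ≈ 2.3464


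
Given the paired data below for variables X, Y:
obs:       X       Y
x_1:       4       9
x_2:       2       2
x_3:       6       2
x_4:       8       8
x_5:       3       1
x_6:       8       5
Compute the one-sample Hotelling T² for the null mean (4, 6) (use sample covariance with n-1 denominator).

Step 1 — sample mean vector:
  mean(X) = (4 + 2 + 6 + 8 + 3 + 8) / 6 = 31/6 = 5.1667
  mean(Y) = (9 + 2 + 2 + 8 + 1 + 5) / 6 = 27/6 = 4.5
  x̄ = (5.1667, 4.5),  deviation x̄ - mu_0 = (5.1667, 4.5) - (4, 6) = (1.1667, -1.5).

Step 2 — sample covariance matrix, S[i,j] = (1/(n-1)) · Σ_k (x_{k,i} - mean_i) · (x_{k,j} - mean_j), divisor n-1 = 5:
  S[X,X] = ((-1.1667)·(-1.1667) + (-3.1667)·(-3.1667) + (0.8333)·(0.8333) + (2.8333)·(2.8333) + (-2.1667)·(-2.1667) + (2.8333)·(2.8333)) / 5 = 32.8333/5 = 6.5667
  S[X,Y] = ((-1.1667)·(4.5) + (-3.1667)·(-2.5) + (0.8333)·(-2.5) + (2.8333)·(3.5) + (-2.1667)·(-3.5) + (2.8333)·(0.5)) / 5 = 19.5/5 = 3.9
  S[Y,Y] = ((4.5)·(4.5) + (-2.5)·(-2.5) + (-2.5)·(-2.5) + (3.5)·(3.5) + (-3.5)·(-3.5) + (0.5)·(0.5)) / 5 = 57.5/5 = 11.5
  S = [[6.5667, 3.9],
 [3.9, 11.5]].

Step 3 — invert S. det(S) = 6.5667·11.5 - (3.9)² = 60.3067.
  S^{-1} = (1/det) · [[d, -b], [-b, a]] = [[0.1907, -0.0647],
 [-0.0647, 0.1089]].

Step 4 — quadratic form (x̄ - mu_0)^T · S^{-1} · (x̄ - mu_0):
  S^{-1} · (x̄ - mu_0) = (0.3195, -0.2388),
  (x̄ - mu_0)^T · [...] = (1.1667)·(0.3195) + (-1.5)·(-0.2388) = 0.7309.

Step 5 — scale by n: T² = 6 · 0.7309 = 4.3854.

T² ≈ 4.3854
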